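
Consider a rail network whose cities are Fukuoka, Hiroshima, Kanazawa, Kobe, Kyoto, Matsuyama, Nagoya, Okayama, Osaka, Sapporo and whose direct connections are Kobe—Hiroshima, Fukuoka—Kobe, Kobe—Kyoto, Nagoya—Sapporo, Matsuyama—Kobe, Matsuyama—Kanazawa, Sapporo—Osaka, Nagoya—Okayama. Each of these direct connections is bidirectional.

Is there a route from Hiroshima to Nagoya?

No

Explore from Hiroshima.
Distance 1: reach Kobe.
Distance 2: reach Fukuoka, Kyoto, Matsuyama.
Distance 3: reach Kanazawa.
The search is exhausted without reaching Nagoya; it lies in a different component.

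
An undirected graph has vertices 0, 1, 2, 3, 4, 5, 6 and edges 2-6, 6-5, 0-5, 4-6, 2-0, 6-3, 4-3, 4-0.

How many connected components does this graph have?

2

From 0: component {0, 2, 3, 4, 5, 6}.
From 1: component {1}.
That's 2 components.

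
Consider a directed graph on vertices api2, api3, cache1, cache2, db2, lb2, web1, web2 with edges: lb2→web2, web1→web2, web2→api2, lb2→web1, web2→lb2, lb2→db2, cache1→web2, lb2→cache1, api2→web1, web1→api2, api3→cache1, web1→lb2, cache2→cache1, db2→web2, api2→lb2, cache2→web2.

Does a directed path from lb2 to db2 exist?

Explore from lb2.
Distance 1: reach cache1, db2, web1, web2.
Found db2.

Yes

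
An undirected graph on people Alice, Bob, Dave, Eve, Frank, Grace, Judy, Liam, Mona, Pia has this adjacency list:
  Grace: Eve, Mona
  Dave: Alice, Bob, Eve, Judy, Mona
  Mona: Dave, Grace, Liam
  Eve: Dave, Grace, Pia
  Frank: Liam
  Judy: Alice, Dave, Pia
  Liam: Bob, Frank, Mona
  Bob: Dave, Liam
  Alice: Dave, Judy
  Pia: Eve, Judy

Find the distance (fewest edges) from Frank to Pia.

Distance 0: Frank.
Distance 1: Liam.
Distance 2: Bob, Mona.
Distance 3: Dave, Grace.
Distance 4: Alice, Eve, Judy.
Distance 5: Pia — contains Pia.

5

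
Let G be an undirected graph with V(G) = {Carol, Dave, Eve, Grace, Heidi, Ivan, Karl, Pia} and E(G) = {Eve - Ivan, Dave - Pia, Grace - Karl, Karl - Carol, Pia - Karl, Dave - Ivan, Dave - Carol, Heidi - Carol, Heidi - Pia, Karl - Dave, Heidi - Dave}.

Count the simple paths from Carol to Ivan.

7

Carol–Dave–Ivan
Carol–Heidi–Dave–Ivan
Carol–Heidi–Pia–Dave–Ivan
Carol–Heidi–Pia–Karl–Dave–Ivan
Carol–Karl–Dave–Ivan
Carol–Karl–Pia–Dave–Ivan
Carol–Karl–Pia–Heidi–Dave–Ivan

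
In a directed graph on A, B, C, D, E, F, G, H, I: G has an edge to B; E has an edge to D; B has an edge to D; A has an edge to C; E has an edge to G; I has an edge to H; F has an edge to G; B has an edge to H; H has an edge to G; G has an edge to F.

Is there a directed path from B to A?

Explore from B.
Distance 1: reach D, H.
Distance 2: reach G.
Distance 3: reach F.
The search from B is exhausted; no directed path reaches A.

No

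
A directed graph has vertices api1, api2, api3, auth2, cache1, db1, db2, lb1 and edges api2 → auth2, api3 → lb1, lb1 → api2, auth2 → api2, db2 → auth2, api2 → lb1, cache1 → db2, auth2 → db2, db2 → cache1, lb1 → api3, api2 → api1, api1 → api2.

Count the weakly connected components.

From api1: component {api1, api2, api3, auth2, cache1, db2, lb1}.
From db1: component {db1}.
That's 2 components.

2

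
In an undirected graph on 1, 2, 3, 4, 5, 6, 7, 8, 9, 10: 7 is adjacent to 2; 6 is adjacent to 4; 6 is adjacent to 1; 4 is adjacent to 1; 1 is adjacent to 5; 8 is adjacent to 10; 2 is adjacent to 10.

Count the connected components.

From 1: component {1, 4, 5, 6}.
From 2: component {2, 7, 8, 10}.
From 3: component {3}.
From 9: component {9}.
That's 4 components.

4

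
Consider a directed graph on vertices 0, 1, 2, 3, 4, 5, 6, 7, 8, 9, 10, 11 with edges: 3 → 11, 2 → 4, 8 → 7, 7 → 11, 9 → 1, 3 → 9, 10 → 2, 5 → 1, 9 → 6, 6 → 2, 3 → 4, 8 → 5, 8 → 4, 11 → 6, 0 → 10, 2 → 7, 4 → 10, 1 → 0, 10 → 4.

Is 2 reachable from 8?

Yes

Explore from 8.
Distance 1: reach 4, 5, 7.
Distance 2: reach 1, 10, 11.
Distance 3: reach 0, 2, 6.
Found 2.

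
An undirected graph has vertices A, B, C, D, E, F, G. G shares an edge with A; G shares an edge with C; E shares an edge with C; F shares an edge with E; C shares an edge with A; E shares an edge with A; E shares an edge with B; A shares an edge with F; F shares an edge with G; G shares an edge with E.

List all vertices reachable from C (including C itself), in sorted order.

A, B, C, E, F, G

Start at C.
Its neighbours: A, E, G.
Then their neighbours: B, F.
Nothing further is reachable.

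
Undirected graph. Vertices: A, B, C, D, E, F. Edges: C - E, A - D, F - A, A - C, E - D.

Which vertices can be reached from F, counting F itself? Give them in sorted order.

A, C, D, E, F

Start at F.
Its neighbours: A.
Then their neighbours: C, D.
Then next layer: E.
Nothing further is reachable.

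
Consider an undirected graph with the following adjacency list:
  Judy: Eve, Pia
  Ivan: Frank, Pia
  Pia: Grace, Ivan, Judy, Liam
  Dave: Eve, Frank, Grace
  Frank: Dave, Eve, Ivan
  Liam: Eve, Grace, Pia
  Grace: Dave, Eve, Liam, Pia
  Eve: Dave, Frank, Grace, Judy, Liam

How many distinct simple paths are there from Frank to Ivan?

Frank–Dave–Eve–Grace–Liam–Pia–Ivan
Frank–Dave–Eve–Grace–Pia–Ivan
Frank–Dave–Eve–Judy–Pia–Ivan
Frank–Dave–Eve–Liam–Grace–Pia–Ivan
Frank–Dave–Eve–Liam–Pia–Ivan
Frank–Dave–Grace–Eve–Judy–Pia–Ivan
Frank–Dave–Grace–Eve–Liam–Pia–Ivan
Frank–Dave–Grace–Liam–Eve–Judy–Pia–Ivan
... and 10 more.

18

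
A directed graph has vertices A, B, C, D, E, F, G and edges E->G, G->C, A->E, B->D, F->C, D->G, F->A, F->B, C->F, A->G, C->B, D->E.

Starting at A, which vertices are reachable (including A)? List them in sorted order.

Start at A.
Its neighbours: E, G.
Then their neighbours: C.
Then next layer: B, F.
Then next layer: D.
Every vertex is now reached.

A, B, C, D, E, F, G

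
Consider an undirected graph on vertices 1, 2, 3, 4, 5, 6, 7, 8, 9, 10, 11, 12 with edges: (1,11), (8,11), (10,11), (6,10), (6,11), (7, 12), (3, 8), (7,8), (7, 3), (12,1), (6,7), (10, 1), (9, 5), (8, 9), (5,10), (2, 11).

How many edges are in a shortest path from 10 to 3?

Distance 0: 10.
Distance 1: 1, 5, 6, 11.
Distance 2: 2, 7, 8, 9, 12.
Distance 3: 3 — contains 3.

3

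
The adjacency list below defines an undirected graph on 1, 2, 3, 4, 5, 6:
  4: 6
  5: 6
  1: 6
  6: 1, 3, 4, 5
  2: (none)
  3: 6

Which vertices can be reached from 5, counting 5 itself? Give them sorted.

Start at 5.
Its neighbours: 6.
Then their neighbours: 1, 3, 4.
Nothing further is reachable.

1, 3, 4, 5, 6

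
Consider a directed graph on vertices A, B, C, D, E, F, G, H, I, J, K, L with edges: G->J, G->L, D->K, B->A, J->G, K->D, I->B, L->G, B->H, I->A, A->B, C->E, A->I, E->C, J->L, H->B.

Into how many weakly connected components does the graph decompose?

From A: component {A, B, H, I}.
From C: component {C, E}.
From D: component {D, K}.
From F: component {F}.
From G: component {G, J, L}.
That's 5 components.

5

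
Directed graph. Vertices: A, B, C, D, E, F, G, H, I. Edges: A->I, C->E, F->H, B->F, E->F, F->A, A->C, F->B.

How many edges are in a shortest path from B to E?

4

Distance 0: B.
Distance 1: F.
Distance 2: A, H.
Distance 3: C, I.
Distance 4: E — contains E.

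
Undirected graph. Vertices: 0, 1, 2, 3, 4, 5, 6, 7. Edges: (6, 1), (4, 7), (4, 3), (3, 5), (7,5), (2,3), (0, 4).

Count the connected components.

2

From 0: component {0, 2, 3, 4, 5, 7}.
From 1: component {1, 6}.
That's 2 components.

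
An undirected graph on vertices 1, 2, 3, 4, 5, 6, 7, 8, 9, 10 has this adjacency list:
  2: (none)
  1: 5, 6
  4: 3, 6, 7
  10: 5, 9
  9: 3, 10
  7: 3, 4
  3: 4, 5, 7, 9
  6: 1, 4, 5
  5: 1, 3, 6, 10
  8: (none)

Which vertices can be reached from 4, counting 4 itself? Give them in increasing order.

Start at 4.
Its neighbours: 3, 6, 7.
Then their neighbours: 1, 5, 9.
Then next layer: 10.
Nothing further is reachable.

1, 3, 4, 5, 6, 7, 9, 10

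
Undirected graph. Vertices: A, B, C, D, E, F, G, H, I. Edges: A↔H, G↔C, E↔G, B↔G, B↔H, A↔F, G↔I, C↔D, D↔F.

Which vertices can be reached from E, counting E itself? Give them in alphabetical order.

Start at E.
Its neighbours: G.
Then their neighbours: B, C, I.
Then next layer: D, H.
Then next layer: A, F.
Every vertex is now reached.

A, B, C, D, E, F, G, H, I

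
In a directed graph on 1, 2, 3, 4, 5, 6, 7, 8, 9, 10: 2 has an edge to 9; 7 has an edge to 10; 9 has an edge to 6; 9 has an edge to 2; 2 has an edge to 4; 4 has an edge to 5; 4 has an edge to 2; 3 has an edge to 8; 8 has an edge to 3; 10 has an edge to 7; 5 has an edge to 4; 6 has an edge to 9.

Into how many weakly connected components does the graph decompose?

4

From 1: component {1}.
From 2: component {2, 4, 5, 6, 9}.
From 3: component {3, 8}.
From 7: component {7, 10}.
That's 4 components.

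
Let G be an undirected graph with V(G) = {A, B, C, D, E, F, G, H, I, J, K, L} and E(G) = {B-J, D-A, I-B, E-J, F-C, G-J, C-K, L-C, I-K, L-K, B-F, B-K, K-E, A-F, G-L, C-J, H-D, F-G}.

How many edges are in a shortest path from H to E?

Distance 0: H.
Distance 1: D.
Distance 2: A.
Distance 3: F.
Distance 4: B, C, G.
Distance 5: I, J, K, L.
Distance 6: E — contains E.

6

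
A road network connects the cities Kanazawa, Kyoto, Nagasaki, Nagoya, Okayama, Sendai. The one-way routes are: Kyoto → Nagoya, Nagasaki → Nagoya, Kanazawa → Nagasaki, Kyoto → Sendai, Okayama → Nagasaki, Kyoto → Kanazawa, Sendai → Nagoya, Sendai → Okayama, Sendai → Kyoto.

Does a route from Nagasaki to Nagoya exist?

Explore from Nagasaki.
Distance 1: reach Nagoya.
Found Nagoya.

Yes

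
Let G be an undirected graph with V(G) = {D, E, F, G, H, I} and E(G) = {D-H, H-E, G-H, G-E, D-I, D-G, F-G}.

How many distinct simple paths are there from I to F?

I–D–G–F
I–D–H–E–G–F
I–D–H–G–F

3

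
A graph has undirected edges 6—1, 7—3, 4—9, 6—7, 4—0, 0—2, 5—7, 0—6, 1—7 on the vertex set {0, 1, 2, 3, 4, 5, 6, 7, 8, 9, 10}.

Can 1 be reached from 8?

8 has no edges, so nothing is reachable from it.

No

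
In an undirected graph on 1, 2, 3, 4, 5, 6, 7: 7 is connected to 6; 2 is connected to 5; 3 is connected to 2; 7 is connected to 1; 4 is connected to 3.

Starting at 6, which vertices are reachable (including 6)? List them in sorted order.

Start at 6.
Its neighbours: 7.
Then their neighbours: 1.
Nothing further is reachable.

1, 6, 7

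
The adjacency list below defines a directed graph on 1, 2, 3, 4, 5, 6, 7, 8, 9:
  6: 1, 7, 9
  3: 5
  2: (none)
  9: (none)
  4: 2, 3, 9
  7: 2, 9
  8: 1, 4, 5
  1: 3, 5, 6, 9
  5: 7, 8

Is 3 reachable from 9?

No

9 has no outgoing edges, so nothing is reachable from it.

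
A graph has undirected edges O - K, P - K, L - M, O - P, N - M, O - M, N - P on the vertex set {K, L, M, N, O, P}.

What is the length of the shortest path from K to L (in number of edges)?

Distance 0: K.
Distance 1: O, P.
Distance 2: M, N.
Distance 3: L — contains L.

3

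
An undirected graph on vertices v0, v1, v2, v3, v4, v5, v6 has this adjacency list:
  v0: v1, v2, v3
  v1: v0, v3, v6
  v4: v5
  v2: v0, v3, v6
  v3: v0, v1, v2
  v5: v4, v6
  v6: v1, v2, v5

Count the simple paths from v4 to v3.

6

v4–v5–v6–v1–v0–v2–v3
v4–v5–v6–v1–v0–v3
v4–v5–v6–v1–v3
v4–v5–v6–v2–v0–v1–v3
v4–v5–v6–v2–v0–v3
v4–v5–v6–v2–v3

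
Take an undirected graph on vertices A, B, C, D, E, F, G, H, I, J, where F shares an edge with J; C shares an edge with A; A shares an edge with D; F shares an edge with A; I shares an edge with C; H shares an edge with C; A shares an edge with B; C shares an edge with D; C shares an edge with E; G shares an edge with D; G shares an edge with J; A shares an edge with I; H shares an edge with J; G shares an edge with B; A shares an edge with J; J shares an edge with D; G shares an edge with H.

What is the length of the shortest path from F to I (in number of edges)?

Distance 0: F.
Distance 1: A, J.
Distance 2: B, C, D, G, H, I — contains I.

2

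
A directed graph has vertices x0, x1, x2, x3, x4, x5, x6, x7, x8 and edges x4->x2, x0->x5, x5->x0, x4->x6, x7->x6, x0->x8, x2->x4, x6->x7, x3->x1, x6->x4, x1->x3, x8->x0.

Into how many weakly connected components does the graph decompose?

3

From x0: component {x0, x5, x8}.
From x1: component {x1, x3}.
From x2: component {x2, x4, x6, x7}.
That's 3 components.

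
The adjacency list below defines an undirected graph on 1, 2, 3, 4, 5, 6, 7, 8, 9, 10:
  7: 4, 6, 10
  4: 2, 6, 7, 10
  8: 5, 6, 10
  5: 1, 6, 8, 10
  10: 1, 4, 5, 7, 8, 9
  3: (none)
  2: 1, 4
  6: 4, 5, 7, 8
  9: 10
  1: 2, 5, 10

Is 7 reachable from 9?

Explore from 9.
Distance 1: reach 10.
Distance 2: reach 1, 4, 5, 7, 8.
Found 7.

Yes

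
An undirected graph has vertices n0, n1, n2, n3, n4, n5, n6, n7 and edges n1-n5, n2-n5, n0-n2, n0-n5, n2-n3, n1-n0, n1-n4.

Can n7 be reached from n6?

n6 has no edges, so nothing is reachable from it.

No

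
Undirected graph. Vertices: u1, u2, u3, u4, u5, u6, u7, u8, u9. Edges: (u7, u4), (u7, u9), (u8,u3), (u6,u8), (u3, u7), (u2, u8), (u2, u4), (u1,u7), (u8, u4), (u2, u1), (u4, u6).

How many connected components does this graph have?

From u1: component {u1, u2, u3, u4, u6, u7, u8, u9}.
From u5: component {u5}.
That's 2 components.

2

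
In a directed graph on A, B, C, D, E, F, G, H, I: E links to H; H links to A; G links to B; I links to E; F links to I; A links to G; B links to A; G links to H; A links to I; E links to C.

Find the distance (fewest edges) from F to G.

Distance 0: F.
Distance 1: I.
Distance 2: E.
Distance 3: C, H.
Distance 4: A.
Distance 5: G — contains G.

5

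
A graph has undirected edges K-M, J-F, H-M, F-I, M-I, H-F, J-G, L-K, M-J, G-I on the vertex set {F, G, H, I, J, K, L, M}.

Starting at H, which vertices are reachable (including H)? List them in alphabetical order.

F, G, H, I, J, K, L, M

Start at H.
Its neighbours: F, M.
Then their neighbours: I, J, K.
Then next layer: G, L.
Every vertex is now reached.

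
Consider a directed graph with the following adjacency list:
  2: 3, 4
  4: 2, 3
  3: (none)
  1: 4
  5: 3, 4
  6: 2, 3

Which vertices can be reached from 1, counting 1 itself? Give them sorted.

1, 2, 3, 4

Start at 1.
Its neighbours: 4.
Then their neighbours: 2, 3.
Nothing further is reachable.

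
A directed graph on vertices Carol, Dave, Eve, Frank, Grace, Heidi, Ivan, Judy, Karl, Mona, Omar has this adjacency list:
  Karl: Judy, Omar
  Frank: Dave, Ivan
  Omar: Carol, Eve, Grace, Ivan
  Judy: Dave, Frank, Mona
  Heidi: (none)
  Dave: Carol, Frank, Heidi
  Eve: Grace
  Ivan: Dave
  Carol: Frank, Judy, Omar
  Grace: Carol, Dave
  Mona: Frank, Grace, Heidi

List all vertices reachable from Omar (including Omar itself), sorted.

Carol, Dave, Eve, Frank, Grace, Heidi, Ivan, Judy, Mona, Omar

Start at Omar.
Its neighbours: Carol, Eve, Grace, Ivan.
Then their neighbours: Dave, Frank, Judy.
Then next layer: Heidi, Mona.
Nothing further is reachable.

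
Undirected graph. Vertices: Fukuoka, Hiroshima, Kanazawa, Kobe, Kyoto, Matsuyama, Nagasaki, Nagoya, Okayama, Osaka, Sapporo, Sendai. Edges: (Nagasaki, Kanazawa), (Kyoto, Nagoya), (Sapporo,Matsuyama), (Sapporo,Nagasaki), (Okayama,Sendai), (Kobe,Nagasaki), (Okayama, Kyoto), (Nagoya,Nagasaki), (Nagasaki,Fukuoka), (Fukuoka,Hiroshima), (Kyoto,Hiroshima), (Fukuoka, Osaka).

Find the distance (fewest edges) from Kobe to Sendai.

5

Distance 0: Kobe.
Distance 1: Nagasaki.
Distance 2: Fukuoka, Kanazawa, Nagoya, Sapporo.
Distance 3: Hiroshima, Kyoto, Matsuyama, Osaka.
Distance 4: Okayama.
Distance 5: Sendai — contains Sendai.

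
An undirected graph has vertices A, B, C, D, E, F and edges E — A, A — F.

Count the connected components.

4

From A: component {A, E, F}.
From B: component {B}.
From C: component {C}.
From D: component {D}.
That's 4 components.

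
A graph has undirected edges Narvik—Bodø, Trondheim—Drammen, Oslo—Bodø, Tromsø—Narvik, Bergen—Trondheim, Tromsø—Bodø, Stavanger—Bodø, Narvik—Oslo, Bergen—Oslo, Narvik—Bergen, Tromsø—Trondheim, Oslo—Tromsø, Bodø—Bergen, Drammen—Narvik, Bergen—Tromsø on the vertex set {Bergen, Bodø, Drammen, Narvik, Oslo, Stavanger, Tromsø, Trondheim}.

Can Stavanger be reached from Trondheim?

Explore from Trondheim.
Distance 1: reach Bergen, Drammen, Tromsø.
Distance 2: reach Bodø, Narvik, Oslo.
Distance 3: reach Stavanger.
Found Stavanger.

Yes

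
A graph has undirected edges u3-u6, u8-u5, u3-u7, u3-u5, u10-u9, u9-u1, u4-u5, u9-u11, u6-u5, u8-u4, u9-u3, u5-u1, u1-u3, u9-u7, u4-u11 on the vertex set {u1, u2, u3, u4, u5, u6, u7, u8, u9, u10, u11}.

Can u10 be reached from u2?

No

u2 has no edges, so nothing is reachable from it.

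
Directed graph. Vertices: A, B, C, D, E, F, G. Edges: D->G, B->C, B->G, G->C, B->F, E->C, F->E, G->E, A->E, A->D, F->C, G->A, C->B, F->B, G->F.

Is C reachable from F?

Yes

Explore from F.
Distance 1: reach B, C, E.
Found C.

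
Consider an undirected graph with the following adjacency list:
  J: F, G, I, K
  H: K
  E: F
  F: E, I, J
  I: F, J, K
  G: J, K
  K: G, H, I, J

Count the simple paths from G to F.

7

G–J–F
G–J–I–F
G–J–K–I–F
G–K–I–F
G–K–I–J–F
G–K–J–F
G–K–J–I–F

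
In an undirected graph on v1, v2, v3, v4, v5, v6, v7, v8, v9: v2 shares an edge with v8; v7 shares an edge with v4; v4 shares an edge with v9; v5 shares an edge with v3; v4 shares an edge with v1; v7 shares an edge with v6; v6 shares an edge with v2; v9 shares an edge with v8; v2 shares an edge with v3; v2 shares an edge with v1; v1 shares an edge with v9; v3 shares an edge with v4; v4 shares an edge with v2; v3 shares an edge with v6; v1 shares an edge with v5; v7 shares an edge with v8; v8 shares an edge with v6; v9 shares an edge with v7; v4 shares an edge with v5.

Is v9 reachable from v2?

Yes

Explore from v2.
Distance 1: reach v1, v3, v4, v6, v8.
Distance 2: reach v5, v7, v9.
Found v9.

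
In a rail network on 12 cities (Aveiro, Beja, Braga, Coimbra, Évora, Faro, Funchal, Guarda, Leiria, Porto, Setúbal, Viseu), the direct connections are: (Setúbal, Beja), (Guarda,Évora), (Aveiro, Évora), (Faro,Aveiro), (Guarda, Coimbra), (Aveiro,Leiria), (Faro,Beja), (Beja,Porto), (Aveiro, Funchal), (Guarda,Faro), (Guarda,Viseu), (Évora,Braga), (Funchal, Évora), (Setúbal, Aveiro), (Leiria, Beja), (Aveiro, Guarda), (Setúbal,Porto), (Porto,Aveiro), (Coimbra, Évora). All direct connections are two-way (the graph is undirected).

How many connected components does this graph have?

From Aveiro: component {Aveiro, Beja, Braga, Coimbra, Évora, Faro, Funchal, Guarda, Leiria, Porto, Setúbal, Viseu}.
That's 1 component.

1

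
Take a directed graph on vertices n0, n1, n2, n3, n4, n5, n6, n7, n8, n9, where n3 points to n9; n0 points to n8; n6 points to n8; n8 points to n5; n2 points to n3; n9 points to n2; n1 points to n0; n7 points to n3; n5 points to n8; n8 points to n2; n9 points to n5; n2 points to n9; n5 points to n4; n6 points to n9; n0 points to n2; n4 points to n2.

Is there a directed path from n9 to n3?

Explore from n9.
Distance 1: reach n2, n5.
Distance 2: reach n3, n4, n8.
Found n3.

Yes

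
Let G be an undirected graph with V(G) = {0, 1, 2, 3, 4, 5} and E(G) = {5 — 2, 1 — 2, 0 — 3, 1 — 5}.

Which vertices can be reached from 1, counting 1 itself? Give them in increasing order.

1, 2, 5

Start at 1.
Its neighbours: 2, 5.
Nothing further is reachable.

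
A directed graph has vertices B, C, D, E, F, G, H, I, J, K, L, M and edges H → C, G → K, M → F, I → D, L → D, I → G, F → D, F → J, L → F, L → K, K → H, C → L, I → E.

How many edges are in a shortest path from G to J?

Distance 0: G.
Distance 1: K.
Distance 2: H.
Distance 3: C.
Distance 4: L.
Distance 5: D, F.
Distance 6: J — contains J.

6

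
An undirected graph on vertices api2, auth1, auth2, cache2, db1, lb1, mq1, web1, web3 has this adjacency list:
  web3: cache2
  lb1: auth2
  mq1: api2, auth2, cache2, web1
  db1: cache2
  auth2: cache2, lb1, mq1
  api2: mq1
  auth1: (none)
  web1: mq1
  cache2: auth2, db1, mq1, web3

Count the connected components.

2

From api2: component {api2, auth2, cache2, db1, lb1, mq1, web1, web3}.
From auth1: component {auth1}.
That's 2 components.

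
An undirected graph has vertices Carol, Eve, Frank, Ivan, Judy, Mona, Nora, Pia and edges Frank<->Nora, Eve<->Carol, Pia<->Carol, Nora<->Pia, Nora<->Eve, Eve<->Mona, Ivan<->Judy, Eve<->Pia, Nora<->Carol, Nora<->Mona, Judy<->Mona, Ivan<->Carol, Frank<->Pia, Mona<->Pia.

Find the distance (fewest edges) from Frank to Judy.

3

Distance 0: Frank.
Distance 1: Nora, Pia.
Distance 2: Carol, Eve, Mona.
Distance 3: Ivan, Judy — contains Judy.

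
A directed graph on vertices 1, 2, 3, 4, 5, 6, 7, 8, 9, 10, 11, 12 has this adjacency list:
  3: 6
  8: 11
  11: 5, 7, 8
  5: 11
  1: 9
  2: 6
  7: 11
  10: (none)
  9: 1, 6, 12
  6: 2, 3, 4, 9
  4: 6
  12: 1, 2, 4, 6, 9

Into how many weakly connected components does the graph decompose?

3

From 1: component {1, 2, 3, 4, 6, 9, 12}.
From 5: component {5, 7, 8, 11}.
From 10: component {10}.
That's 3 components.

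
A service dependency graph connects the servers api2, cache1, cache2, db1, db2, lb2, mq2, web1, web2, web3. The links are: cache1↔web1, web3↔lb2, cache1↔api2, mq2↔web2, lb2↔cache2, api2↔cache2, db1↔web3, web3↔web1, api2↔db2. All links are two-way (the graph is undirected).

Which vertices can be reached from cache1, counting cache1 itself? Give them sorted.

Start at cache1.
Its neighbours: api2, web1.
Then their neighbours: cache2, db2, web3.
Then next layer: db1, lb2.
Nothing further is reachable.

api2, cache1, cache2, db1, db2, lb2, web1, web3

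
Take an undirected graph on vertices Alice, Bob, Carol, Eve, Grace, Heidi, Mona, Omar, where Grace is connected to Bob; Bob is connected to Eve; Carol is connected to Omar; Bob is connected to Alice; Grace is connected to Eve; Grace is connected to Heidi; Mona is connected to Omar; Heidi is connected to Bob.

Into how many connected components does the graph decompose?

From Alice: component {Alice, Bob, Eve, Grace, Heidi}.
From Carol: component {Carol, Mona, Omar}.
That's 2 components.

2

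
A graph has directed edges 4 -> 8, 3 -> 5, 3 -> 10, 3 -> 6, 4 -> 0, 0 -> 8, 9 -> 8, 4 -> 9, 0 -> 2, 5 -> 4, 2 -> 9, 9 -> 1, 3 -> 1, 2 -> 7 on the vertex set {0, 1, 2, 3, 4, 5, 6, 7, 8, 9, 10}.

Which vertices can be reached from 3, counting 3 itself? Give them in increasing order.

0, 1, 2, 3, 4, 5, 6, 7, 8, 9, 10

Start at 3.
Its neighbours: 1, 5, 6, 10.
Then their neighbours: 4.
Then next layer: 0, 8, 9.
Then next layer: 2.
Then next layer: 7.
Every vertex is now reached.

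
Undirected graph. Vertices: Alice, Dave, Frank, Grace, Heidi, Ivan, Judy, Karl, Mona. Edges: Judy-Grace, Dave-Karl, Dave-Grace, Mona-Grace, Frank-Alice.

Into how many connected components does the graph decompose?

From Alice: component {Alice, Frank}.
From Dave: component {Dave, Grace, Judy, Karl, Mona}.
From Heidi: component {Heidi}.
From Ivan: component {Ivan}.
That's 4 components.

4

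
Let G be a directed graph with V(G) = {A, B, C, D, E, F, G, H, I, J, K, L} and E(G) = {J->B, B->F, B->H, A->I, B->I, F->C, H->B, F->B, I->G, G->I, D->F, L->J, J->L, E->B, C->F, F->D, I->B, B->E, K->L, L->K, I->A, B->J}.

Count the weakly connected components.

From A: component {A, B, C, D, E, F, G, H, I, J, K, L}.
That's 1 component.

1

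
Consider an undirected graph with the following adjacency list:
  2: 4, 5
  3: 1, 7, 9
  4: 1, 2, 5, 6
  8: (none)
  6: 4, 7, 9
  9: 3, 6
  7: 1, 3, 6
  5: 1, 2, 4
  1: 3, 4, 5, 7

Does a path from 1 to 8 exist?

No

Explore from 1.
Distance 1: reach 3, 4, 5, 7.
Distance 2: reach 2, 6, 9.
The search is exhausted without reaching 8; it lies in a different component.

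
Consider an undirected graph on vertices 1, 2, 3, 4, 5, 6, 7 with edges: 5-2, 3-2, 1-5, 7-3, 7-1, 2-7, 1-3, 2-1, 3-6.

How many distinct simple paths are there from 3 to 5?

3–1–2–5
3–1–5
3–1–7–2–5
3–2–1–5
3–2–5
3–2–7–1–5
3–7–1–2–5
3–7–1–5
3–7–2–1–5
3–7–2–5

10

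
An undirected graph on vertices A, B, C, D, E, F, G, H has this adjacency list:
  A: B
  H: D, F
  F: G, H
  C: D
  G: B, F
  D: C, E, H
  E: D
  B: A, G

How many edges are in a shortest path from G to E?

4

Distance 0: G.
Distance 1: B, F.
Distance 2: A, H.
Distance 3: D.
Distance 4: C, E — contains E.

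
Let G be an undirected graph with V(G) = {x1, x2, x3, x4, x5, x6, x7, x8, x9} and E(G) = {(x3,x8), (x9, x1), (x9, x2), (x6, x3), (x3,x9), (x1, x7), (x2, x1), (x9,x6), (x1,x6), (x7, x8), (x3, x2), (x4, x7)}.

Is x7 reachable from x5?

No

x5 has no edges, so nothing is reachable from it.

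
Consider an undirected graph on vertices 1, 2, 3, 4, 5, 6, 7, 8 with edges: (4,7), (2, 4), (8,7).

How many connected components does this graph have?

5

From 1: component {1}.
From 2: component {2, 4, 7, 8}.
From 3: component {3}.
From 5: component {5}.
From 6: component {6}.
That's 5 components.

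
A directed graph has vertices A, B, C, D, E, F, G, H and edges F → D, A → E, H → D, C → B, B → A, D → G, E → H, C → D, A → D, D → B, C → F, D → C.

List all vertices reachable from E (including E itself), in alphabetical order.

A, B, C, D, E, F, G, H

Start at E.
Its neighbours: H.
Then their neighbours: D.
Then next layer: B, C, G.
Then next layer: A, F.
Every vertex is now reached.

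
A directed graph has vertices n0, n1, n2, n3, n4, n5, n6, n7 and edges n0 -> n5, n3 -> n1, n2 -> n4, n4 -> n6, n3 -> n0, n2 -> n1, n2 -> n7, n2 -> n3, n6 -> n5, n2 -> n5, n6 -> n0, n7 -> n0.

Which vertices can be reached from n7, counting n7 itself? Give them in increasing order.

Start at n7.
Its neighbours: n0.
Then their neighbours: n5.
Nothing further is reachable.

n0, n5, n7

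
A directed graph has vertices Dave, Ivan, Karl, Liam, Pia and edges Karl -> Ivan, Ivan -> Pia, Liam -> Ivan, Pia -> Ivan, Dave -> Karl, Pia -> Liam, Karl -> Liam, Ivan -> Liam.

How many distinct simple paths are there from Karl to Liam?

3

Karl→Ivan→Liam
Karl→Ivan→Pia→Liam
Karl→Liam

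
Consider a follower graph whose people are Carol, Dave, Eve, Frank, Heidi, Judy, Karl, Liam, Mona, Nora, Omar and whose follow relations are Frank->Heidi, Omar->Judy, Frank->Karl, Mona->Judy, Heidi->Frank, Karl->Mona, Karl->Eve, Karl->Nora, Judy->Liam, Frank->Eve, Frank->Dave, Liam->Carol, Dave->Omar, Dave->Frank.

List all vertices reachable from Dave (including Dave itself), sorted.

Start at Dave.
Its neighbours: Frank, Omar.
Then their neighbours: Eve, Heidi, Judy, Karl.
Then next layer: Liam, Mona, Nora.
Then next layer: Carol.
Every vertex is now reached.

Carol, Dave, Eve, Frank, Heidi, Judy, Karl, Liam, Mona, Nora, Omar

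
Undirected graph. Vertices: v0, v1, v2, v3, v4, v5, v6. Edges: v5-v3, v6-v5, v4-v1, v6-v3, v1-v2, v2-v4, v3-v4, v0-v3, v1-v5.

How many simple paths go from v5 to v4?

v5–v1–v2–v4
v5–v1–v4
v5–v3–v4
v5–v6–v3–v4

4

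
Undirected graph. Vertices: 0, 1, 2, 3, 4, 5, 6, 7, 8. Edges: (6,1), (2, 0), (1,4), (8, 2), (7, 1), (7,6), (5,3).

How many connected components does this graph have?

3

From 0: component {0, 2, 8}.
From 1: component {1, 4, 6, 7}.
From 3: component {3, 5}.
That's 3 components.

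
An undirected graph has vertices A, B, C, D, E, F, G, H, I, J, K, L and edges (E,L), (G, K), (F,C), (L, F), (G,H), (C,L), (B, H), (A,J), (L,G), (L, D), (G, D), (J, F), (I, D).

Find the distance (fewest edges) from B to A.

Distance 0: B.
Distance 1: H.
Distance 2: G.
Distance 3: D, K, L.
Distance 4: C, E, F, I.
Distance 5: J.
Distance 6: A — contains A.

6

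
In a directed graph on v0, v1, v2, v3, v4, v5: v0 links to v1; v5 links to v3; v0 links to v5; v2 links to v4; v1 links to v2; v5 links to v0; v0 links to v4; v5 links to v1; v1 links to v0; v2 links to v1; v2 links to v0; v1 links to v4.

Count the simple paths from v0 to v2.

v0→v1→v2
v0→v5→v1→v2

2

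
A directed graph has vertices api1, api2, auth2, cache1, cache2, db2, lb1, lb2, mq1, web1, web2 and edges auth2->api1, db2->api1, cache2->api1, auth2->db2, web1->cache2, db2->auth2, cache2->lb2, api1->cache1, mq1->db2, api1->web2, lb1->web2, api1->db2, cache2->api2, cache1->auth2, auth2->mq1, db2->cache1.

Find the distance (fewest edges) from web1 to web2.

Distance 0: web1.
Distance 1: cache2.
Distance 2: api1, api2, lb2.
Distance 3: cache1, db2, web2 — contains web2.

3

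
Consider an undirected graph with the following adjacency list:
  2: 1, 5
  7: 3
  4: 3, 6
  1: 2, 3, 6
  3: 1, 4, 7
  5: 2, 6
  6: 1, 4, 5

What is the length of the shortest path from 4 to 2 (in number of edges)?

Distance 0: 4.
Distance 1: 3, 6.
Distance 2: 1, 5, 7.
Distance 3: 2 — contains 2.

3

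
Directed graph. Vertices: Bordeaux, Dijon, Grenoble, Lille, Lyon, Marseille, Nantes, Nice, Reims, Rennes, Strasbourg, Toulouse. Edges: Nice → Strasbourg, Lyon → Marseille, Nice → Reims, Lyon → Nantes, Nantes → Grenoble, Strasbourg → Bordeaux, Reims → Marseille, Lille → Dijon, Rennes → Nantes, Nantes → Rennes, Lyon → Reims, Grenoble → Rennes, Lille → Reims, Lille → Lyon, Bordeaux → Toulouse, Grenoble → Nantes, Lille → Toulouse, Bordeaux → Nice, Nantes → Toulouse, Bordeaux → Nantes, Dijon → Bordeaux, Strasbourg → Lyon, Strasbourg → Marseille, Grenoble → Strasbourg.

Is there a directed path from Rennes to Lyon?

Explore from Rennes.
Distance 1: reach Nantes.
Distance 2: reach Grenoble, Toulouse.
Distance 3: reach Strasbourg.
Distance 4: reach Bordeaux, Lyon, Marseille.
Found Lyon.

Yes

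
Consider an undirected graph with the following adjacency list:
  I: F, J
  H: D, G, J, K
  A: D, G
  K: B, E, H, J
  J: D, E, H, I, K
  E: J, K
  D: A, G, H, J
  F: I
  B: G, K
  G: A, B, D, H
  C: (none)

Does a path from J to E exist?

Yes

Explore from J.
Distance 1: reach D, E, H, I, K.
Found E.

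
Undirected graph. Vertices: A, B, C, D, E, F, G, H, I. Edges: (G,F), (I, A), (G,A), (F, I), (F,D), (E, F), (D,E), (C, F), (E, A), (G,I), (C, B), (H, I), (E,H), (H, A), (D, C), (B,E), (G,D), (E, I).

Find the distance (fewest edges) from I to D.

2

Distance 0: I.
Distance 1: A, E, F, G, H.
Distance 2: B, C, D — contains D.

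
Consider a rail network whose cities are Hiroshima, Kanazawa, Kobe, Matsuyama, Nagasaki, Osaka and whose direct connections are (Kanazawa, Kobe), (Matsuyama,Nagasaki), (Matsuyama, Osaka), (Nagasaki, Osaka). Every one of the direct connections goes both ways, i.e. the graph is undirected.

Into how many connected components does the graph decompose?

From Hiroshima: component {Hiroshima}.
From Kanazawa: component {Kanazawa, Kobe}.
From Matsuyama: component {Matsuyama, Nagasaki, Osaka}.
That's 3 components.

3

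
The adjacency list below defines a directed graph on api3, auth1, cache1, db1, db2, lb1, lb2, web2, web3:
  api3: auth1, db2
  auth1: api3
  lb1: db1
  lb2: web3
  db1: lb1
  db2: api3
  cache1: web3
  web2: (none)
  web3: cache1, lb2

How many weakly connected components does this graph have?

From api3: component {api3, auth1, db2}.
From cache1: component {cache1, lb2, web3}.
From db1: component {db1, lb1}.
From web2: component {web2}.
That's 4 components.

4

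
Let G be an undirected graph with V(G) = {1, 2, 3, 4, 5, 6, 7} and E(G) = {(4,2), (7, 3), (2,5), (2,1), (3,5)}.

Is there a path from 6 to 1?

6 has no edges, so nothing is reachable from it.

No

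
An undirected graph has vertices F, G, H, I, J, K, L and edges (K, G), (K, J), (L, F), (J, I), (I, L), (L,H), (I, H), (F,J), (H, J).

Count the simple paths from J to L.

5

J–F–L
J–H–I–L
J–H–L
J–I–H–L
J–I–L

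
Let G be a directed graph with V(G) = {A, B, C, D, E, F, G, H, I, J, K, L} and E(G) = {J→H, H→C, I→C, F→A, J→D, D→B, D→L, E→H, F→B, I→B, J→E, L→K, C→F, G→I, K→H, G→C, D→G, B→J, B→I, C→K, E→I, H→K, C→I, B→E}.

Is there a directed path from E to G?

Explore from E.
Distance 1: reach H, I.
Distance 2: reach B, C, K.
Distance 3: reach F, J.
Distance 4: reach A, D.
Distance 5: reach G, L.
Found G.

Yes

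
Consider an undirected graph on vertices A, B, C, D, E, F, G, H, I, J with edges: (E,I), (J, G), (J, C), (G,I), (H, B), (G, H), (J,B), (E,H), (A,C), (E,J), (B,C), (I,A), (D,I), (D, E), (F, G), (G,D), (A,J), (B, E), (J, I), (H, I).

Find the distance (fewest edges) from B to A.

Distance 0: B.
Distance 1: C, E, H, J.
Distance 2: A, D, G, I — contains A.

2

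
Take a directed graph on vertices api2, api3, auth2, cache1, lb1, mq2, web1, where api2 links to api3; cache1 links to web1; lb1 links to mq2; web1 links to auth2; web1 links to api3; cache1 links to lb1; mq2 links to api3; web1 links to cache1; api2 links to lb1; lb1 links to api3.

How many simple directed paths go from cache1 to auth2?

1

cache1→web1→auth2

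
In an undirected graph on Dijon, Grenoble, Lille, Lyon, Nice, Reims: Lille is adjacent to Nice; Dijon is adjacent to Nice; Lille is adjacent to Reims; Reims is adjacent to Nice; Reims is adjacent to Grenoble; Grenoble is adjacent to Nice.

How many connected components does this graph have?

From Dijon: component {Dijon, Grenoble, Lille, Nice, Reims}.
From Lyon: component {Lyon}.
That's 2 components.

2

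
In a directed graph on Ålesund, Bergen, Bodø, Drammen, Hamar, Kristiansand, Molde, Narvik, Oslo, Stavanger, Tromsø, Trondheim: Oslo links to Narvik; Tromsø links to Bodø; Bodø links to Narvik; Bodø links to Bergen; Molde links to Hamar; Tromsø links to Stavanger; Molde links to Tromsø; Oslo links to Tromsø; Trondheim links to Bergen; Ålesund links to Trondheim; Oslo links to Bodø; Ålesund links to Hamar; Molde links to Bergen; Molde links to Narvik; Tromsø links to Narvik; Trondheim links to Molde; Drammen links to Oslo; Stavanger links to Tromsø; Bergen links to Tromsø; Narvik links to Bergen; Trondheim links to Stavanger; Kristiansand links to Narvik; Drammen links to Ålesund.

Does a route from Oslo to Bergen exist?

Explore from Oslo.
Distance 1: reach Bodø, Narvik, Tromsø.
Distance 2: reach Bergen, Stavanger.
Found Bergen.

Yes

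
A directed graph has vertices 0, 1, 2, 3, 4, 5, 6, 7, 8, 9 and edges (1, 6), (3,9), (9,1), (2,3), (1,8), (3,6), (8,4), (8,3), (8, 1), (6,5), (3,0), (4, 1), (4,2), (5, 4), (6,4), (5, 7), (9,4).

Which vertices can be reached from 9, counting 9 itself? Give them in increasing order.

0, 1, 2, 3, 4, 5, 6, 7, 8, 9

Start at 9.
Its neighbours: 1, 4.
Then their neighbours: 2, 6, 8.
Then next layer: 3, 5.
Then next layer: 0, 7.
Every vertex is now reached.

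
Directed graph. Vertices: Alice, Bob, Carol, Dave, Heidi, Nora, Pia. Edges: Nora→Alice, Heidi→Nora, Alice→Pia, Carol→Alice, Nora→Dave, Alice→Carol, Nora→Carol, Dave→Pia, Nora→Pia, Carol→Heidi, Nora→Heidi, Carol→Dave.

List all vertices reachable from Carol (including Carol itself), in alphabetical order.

Start at Carol.
Its neighbours: Alice, Dave, Heidi.
Then their neighbours: Nora, Pia.
Nothing further is reachable.

Alice, Carol, Dave, Heidi, Nora, Pia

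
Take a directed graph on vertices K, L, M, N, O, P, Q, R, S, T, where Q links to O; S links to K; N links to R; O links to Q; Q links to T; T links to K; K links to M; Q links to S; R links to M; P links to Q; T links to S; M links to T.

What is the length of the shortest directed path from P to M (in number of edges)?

Distance 0: P.
Distance 1: Q.
Distance 2: O, S, T.
Distance 3: K.
Distance 4: M — contains M.

4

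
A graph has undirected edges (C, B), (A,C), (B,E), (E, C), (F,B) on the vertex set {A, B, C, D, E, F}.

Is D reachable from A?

No

Explore from A.
Distance 1: reach C.
Distance 2: reach B, E.
Distance 3: reach F.
The search is exhausted without reaching D; it lies in a different component.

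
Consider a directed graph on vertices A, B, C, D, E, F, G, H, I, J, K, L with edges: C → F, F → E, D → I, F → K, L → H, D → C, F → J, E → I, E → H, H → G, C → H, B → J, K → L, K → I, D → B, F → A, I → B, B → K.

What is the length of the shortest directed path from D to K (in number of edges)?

Distance 0: D.
Distance 1: B, C, I.
Distance 2: F, H, J, K — contains K.

2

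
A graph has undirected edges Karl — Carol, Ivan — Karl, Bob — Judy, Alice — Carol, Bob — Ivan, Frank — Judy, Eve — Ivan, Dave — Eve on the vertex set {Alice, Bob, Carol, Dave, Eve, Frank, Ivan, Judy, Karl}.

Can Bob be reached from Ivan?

Yes

Explore from Ivan.
Distance 1: reach Bob, Eve, Karl.
Found Bob.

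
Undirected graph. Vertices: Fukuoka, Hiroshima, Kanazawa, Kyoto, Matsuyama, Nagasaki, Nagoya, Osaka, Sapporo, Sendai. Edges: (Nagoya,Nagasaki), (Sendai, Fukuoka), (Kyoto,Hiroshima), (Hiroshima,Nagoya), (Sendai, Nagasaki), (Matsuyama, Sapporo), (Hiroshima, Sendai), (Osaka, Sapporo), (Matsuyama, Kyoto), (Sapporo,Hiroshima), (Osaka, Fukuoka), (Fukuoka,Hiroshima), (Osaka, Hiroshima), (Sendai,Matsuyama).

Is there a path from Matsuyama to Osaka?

Yes

Explore from Matsuyama.
Distance 1: reach Kyoto, Sapporo, Sendai.
Distance 2: reach Fukuoka, Hiroshima, Nagasaki, Osaka.
Found Osaka.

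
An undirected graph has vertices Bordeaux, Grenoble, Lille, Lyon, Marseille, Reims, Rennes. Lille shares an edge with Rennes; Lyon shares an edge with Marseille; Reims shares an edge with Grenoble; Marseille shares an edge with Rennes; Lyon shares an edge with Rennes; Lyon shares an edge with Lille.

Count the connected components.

From Bordeaux: component {Bordeaux}.
From Grenoble: component {Grenoble, Reims}.
From Lille: component {Lille, Lyon, Marseille, Rennes}.
That's 3 components.

3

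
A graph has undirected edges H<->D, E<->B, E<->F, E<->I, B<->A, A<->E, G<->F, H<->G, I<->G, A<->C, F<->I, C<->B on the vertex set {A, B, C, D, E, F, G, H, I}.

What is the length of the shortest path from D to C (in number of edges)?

Distance 0: D.
Distance 1: H.
Distance 2: G.
Distance 3: F, I.
Distance 4: E.
Distance 5: A, B.
Distance 6: C — contains C.

6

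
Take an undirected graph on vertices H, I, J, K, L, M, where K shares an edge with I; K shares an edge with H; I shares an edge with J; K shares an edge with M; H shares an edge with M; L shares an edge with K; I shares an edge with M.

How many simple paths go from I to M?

3

I–K–H–M
I–K–M
I–M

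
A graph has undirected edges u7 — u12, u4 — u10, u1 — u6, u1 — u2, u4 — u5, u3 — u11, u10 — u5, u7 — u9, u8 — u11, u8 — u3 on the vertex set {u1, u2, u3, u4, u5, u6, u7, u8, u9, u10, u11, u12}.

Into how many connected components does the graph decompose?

From u1: component {u1, u2, u6}.
From u3: component {u3, u8, u11}.
From u4: component {u4, u5, u10}.
From u7: component {u7, u9, u12}.
That's 4 components.

4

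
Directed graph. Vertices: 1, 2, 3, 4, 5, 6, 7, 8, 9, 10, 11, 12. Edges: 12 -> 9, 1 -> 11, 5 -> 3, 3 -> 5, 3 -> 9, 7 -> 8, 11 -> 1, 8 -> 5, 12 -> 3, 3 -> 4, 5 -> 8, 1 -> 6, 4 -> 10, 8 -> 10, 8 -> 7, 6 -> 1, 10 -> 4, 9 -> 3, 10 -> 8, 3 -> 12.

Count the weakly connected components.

3

From 1: component {1, 6, 11}.
From 2: component {2}.
From 3: component {3, 4, 5, 7, 8, 9, 10, 12}.
That's 3 components.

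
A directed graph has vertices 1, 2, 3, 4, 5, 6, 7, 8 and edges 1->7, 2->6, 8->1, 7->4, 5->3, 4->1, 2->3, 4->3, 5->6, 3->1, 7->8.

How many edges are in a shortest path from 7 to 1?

Distance 0: 7.
Distance 1: 4, 8.
Distance 2: 1, 3 — contains 1.

2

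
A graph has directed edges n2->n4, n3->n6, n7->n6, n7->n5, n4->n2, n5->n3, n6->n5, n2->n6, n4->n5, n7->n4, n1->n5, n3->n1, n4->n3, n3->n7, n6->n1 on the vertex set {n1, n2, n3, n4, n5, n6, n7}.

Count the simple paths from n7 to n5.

9

n7→n4→n2→n6→n1→n5
n7→n4→n2→n6→n5
n7→n4→n3→n1→n5
n7→n4→n3→n6→n1→n5
n7→n4→n3→n6→n5
n7→n4→n5
n7→n5
n7→n6→n1→n5
n7→n6→n5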